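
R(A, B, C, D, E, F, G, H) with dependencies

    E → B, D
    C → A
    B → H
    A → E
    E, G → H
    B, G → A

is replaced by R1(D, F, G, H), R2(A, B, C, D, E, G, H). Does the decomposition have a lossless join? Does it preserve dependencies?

Lossless test: (D, G, H)⁺ = {D, G, H}, which is a superkey of neither fragment — lossy.
Dependency preservation: every FD's attributes lie within a single fragment, so each can be enforced locally — preserved.

lossy but dependency-preserving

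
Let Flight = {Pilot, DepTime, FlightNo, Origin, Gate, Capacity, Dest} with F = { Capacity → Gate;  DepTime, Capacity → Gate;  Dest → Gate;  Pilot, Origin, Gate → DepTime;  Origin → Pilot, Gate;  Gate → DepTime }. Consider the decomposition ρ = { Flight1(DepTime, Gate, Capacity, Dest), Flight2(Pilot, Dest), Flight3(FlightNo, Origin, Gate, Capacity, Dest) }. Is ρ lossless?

Chase test. Columns are Pilot, DepTime, FlightNo, Origin, Gate, Capacity, Dest; row i has aⱼ where attribute j ∈ Flighti, else bᵢⱼ.
Initial tableau (one row per fragment):
  row 1: b11 a2 b13 b14 a5 a6 a7
  row 2: a1 b22 b23 b24 b25 b26 a7
  row 3: b31 b32 a3 a4 a5 a6 a7
Rows 1 and 2 agree on Dest; apply Dest→Gate and equate their Gate entries.
Rows 1 and 2 agree on Gate; apply Gate→DepTime and equate their DepTime entries.
Rows 1 and 3 agree on Gate; apply Gate→DepTime and equate their DepTime entries.
No row becomes fully distinguished — the join is lossy.

No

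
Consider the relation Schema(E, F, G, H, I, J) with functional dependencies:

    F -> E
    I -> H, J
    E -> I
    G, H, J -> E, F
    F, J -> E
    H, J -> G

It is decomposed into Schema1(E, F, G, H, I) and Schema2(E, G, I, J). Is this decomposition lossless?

Yes

Common attributes: Schema1 ∩ Schema2 = {E, G, I}.
Closure of {E, G, I}: I → H, J applies, adding H, J; G, H, J → E, F applies, adding F. So (E, G, I)⁺ = {E, F, G, H, I, J}.
This closure contains every attribute of Schema1, so Schema1 ∩ Schema2 → Schema1. The join is lossless.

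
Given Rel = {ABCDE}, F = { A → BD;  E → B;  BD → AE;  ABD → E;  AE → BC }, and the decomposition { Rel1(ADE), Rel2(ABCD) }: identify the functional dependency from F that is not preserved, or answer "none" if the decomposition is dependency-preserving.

E → B

Check E → B: no single fragment contains all of {BE}, and the restricted closure of {E} across the fragments never reaches {B}.
A → BD is preserved.
BD → AE is preserved.
ABD → E is preserved.
AE → BC is preserved.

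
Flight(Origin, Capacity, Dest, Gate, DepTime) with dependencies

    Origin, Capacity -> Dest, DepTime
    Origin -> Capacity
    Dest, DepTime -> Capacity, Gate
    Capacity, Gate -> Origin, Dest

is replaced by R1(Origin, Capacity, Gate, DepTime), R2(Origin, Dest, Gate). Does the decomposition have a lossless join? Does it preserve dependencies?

Lossless test: (Origin, Gate)⁺ = {Origin, Capacity, Dest, Gate, DepTime}, which contains all of one fragment — lossless.
Dependency preservation: the restricted closure of {Dest, DepTime} across the fragments never reaches {Capacity, Gate}, so Dest, DepTime → Capacity, Gate cannot be enforced without a join — not preserved.

lossless but not dependency-preserving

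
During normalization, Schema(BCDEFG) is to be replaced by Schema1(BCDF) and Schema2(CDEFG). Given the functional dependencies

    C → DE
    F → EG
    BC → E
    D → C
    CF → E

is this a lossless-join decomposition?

Common attributes: Schema1 ∩ Schema2 = {CDF}.
Closure of {CDF}: C → DE applies, adding E; F → EG applies, adding G. So (CDF)⁺ = {CDEFG}.
This closure contains every attribute of Schema2, so Schema1 ∩ Schema2 → Schema2. The join is lossless.

Yes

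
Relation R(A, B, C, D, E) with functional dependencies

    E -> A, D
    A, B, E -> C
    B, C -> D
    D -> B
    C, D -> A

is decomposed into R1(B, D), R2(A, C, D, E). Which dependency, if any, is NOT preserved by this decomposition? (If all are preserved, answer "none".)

B, C -> D

Check B, C → D: no single fragment contains all of {B, C, D}, and the restricted closure of {B, C} across the fragments never reaches {D}.
E → A, D is preserved.
A, B, E → C is preserved.
D → B is preserved.
C, D → A is preserved.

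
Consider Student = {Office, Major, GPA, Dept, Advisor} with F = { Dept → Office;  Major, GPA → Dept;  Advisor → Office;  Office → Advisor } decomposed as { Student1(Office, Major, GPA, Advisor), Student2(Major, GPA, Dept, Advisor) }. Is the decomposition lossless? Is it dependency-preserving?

Lossless test: (Major, GPA, Advisor)⁺ = {Office, Major, GPA, Dept, Advisor}, which contains all of one fragment — lossless.
Dependency preservation: Dept → Office is not contained in any single fragment, but the restricted closure of its left-hand side across the fragments still reaches the right-hand side; the remaining FDs each lie inside some fragment. All dependencies are preserved.

lossless and dependency-preserving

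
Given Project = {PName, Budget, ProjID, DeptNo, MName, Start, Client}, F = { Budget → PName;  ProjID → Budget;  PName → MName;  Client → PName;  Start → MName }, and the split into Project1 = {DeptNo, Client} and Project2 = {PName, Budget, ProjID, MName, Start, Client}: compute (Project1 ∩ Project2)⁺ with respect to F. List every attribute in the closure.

PName, MName, Client

Project1 ∩ Project2 = {Client}.
Client → PName applies, adding PName
PName → MName applies, adding MName
Closure: {PName, MName, Client}.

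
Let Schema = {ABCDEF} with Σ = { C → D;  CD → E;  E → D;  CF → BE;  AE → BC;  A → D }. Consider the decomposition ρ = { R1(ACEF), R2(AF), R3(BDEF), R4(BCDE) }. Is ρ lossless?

Chase test. Columns are ABCDEF; row i has aⱼ where attribute j ∈ Ri, else bᵢⱼ.
Initial tableau (one row per fragment):
  row 1: a1 b12 a3 b14 a5 a6
  row 2: a1 b22 b23 b24 b25 a6
  row 3: b31 a2 b33 a4 a5 a6
  row 4: b41 a2 a3 a4 a5 b46
Rows 1 and 4 agree on C; apply C→D and equate their D entries.
Rows 1 and 2 agree on A; apply A→D and equate their D entries.
No row becomes fully distinguished — the join is lossy.

No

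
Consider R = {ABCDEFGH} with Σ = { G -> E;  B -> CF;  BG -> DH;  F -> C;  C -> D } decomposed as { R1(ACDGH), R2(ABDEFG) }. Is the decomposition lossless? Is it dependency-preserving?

lossy and not dependency-preserving

Lossless test: (ADG)⁺ = {ADEG}, which is a superkey of neither fragment — lossy.
Dependency preservation: the restricted closure of {B} across the fragments never reaches {CF}, so B → CF cannot be enforced without a join — not preserved.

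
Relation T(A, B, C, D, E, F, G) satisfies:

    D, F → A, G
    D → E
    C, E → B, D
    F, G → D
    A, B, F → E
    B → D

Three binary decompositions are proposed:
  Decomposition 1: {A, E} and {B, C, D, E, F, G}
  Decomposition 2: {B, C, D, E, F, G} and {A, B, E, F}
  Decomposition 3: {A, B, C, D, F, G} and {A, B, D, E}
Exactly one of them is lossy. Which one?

Decomposition 1

Decomposition 1: common = {E}, closure = {E} → lossy.
Decomposition 2: common = {B, E, F}, closure = {A, B, D, E, F, G} → lossless.
Decomposition 3: common = {A, B, D}, closure = {A, B, D, E} → lossless.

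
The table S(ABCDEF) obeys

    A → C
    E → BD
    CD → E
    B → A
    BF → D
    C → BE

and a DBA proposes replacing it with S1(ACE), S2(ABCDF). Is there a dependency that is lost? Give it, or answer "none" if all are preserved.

none

A → C lies within S1.
E → BD: restricted closure across fragments reaches BD.
CD → E: restricted closure across fragments reaches E.
B → A lies within S2.
BF → D lies within S2.
C → BE: restricted closure across fragments reaches BE.
Every dependency is enforceable on the fragments, so the decomposition is dependency-preserving.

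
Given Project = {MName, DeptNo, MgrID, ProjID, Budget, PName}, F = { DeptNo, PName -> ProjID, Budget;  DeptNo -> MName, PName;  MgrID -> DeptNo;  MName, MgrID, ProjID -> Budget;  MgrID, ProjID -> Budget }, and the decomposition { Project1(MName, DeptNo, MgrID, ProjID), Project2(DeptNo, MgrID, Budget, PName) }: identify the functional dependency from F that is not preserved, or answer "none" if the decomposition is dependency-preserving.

none

DeptNo, PName → ProjID, Budget: restricted closure across fragments reaches ProjID, Budget.
DeptNo → MName, PName: restricted closure across fragments reaches MName, PName.
MgrID → DeptNo lies within Project1.
MName, MgrID, ProjID → Budget: restricted closure across fragments reaches Budget.
MgrID, ProjID → Budget: restricted closure across fragments reaches Budget.
Every dependency is enforceable on the fragments, so the decomposition is dependency-preserving.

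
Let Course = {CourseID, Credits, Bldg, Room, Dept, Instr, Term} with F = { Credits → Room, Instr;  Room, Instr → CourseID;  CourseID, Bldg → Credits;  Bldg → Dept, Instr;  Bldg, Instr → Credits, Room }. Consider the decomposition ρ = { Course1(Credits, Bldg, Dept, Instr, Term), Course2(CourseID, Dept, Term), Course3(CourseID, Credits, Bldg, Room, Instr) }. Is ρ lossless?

Yes

Chase test. Columns are CourseID, Credits, Bldg, Room, Dept, Instr, Term; row i has aⱼ where attribute j ∈ Coursei, else bᵢⱼ.
Initial tableau (one row per fragment):
  row 1: b11 a2 a3 b14 a5 a6 a7
  row 2: a1 b22 b23 b24 a5 b26 a7
  row 3: a1 a2 a3 a4 b35 a6 b37
Rows 1 and 3 agree on Credits; apply Credits→Room, Instr and equate their Room, Instr entries.
Rows 1 and 3 agree on Room, Instr; apply Room, Instr→CourseID and equate their CourseID entries.
Rows 1 and 3 agree on Bldg; apply Bldg→Dept, Instr and equate their Dept, Instr entries.
Row 1 is now all distinguished symbols — the join is lossless.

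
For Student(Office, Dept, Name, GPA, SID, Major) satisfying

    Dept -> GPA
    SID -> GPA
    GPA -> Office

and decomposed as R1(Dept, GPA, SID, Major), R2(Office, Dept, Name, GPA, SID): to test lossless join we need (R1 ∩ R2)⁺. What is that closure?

R1 ∩ R2 = {Dept, GPA, SID}.
GPA → Office applies, adding Office
Closure: {Office, Dept, GPA, SID}.

Office, Dept, GPA, SID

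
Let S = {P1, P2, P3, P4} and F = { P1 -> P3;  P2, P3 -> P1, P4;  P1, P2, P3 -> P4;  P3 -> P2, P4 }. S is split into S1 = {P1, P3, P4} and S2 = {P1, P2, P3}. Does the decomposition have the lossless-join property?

Yes

Common attributes: S1 ∩ S2 = {P1, P3}.
Closure of {P1, P3}: P3 → P2, P4 applies, adding P2, P4. So (P1, P3)⁺ = {P1, P2, P3, P4}.
This closure contains every attribute of S1, so S1 ∩ S2 → S1. The join is lossless.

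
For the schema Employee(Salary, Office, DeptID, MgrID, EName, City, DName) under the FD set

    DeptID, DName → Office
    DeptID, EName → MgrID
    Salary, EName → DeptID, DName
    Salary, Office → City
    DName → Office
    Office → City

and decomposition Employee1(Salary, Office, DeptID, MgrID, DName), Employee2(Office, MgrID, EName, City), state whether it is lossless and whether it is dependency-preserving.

Lossless test: (Office, MgrID)⁺ = {Office, MgrID, City}, which is a superkey of neither fragment — lossy.
Dependency preservation: the restricted closure of {DeptID, EName} across the fragments never reaches {MgrID}, so DeptID, EName → MgrID cannot be enforced without a join — not preserved.

lossy and not dependency-preserving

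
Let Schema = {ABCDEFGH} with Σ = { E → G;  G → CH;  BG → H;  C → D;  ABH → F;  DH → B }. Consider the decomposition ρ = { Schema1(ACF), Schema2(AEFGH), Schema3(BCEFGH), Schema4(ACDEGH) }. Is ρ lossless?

Yes

Chase test. Columns are ABCDEFGH; row i has aⱼ where attribute j ∈ Schemai, else bᵢⱼ.
Initial tableau (one row per fragment):
  row 1: a1 b12 a3 b14 b15 a6 b17 b18
  row 2: a1 b22 b23 b24 a5 a6 a7 a8
  row 3: b31 a2 a3 b34 a5 a6 a7 a8
  row 4: a1 b42 a3 a4 a5 b46 a7 a8
Rows 2 and 3 agree on G; apply G→CH and equate their CH entries.
Rows 1 and 2 agree on C; apply C→D and equate their D entries.
Rows 1 and 3 agree on C; apply C→D and equate their D entries.
Rows 1 and 4 agree on C; apply C→D and equate their D entries.
Rows 2 and 3 agree on DH; apply DH→B and equate their B entries.
Rows 2 and 4 agree on DH; apply DH→B and equate their B entries.
Rows 2 and 4 agree on ABH; apply ABH→F and equate their F entries.
Row 2 is now all distinguished symbols — the join is lossless.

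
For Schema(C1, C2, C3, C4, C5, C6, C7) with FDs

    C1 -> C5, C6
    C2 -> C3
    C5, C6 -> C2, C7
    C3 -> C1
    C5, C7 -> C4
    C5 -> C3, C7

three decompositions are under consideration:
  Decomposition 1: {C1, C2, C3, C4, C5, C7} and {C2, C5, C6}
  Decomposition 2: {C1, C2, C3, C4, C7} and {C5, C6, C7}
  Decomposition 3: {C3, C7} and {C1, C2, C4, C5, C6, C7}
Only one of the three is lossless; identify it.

Decomposition 1

Decomposition 1: common = {C2, C5}, closure = {C1, C2, C3, C4, C5, C6, C7} → lossless.
Decomposition 2: common = {C7}, closure = {C7} → lossy.
Decomposition 3: common = {C7}, closure = {C7} → lossy.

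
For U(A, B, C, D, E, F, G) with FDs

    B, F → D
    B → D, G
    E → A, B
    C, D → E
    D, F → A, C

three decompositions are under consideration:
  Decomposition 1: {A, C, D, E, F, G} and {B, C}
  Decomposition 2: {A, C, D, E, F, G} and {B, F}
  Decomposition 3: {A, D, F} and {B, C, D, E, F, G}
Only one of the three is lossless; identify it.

Decomposition 1: common = {C}, closure = {C} → lossy.
Decomposition 2: common = {F}, closure = {F} → lossy.
Decomposition 3: common = {D, F}, closure = {A, B, C, D, E, F, G} → lossless.

Decomposition 3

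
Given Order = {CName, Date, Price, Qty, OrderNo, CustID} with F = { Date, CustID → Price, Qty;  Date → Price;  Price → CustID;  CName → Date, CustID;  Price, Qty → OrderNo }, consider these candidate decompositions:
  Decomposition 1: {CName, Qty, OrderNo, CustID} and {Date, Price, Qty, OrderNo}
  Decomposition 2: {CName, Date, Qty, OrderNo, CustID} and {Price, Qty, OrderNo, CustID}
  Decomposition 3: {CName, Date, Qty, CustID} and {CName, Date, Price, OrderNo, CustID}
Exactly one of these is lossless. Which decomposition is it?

Decomposition 1: common = {Qty, OrderNo}, closure = {Qty, OrderNo} → lossy.
Decomposition 2: common = {Qty, OrderNo, CustID}, closure = {Qty, OrderNo, CustID} → lossy.
Decomposition 3: common = {CName, Date, CustID}, closure = {CName, Date, Price, Qty, OrderNo, CustID} → lossless.

Decomposition 3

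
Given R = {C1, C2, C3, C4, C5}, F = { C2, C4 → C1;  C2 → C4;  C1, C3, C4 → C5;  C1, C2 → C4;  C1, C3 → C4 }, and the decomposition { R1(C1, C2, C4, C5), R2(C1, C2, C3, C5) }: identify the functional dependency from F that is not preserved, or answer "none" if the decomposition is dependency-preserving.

C1, C3 → C4

Check C1, C3 → C4: no single fragment contains all of {C1, C3, C4}, and the restricted closure of {C1, C3} across the fragments never reaches {C4}.
C2, C4 → C1 is preserved.
C2 → C4 is preserved.
C1, C3, C4 → C5 is preserved.
C1, C2 → C4 is preserved.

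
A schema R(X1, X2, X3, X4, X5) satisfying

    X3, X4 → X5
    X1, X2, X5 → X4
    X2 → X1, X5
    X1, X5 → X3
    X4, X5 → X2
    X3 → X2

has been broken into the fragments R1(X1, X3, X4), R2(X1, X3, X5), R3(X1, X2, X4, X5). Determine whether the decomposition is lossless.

Yes

Chase test. Columns are X1, X2, X3, X4, X5; row i has aⱼ where attribute j ∈ Ri, else bᵢⱼ.
Initial tableau (one row per fragment):
  row 1: a1 b12 a3 a4 b15
  row 2: a1 b22 a3 b24 a5
  row 3: a1 a2 b33 a4 a5
Rows 2 and 3 agree on X1, X5; apply X1, X5→X3 and equate their X3 entries.
Rows 1 and 2 agree on X3; apply X3→X2 and equate their X2 entries.
Rows 1 and 3 agree on X3; apply X3→X2 and equate their X2 entries.
Rows 1 and 3 agree on X3, X4; apply X3, X4→X5 and equate their X5 entries.
Rows 1 and 2 agree on X1, X2, X5; apply X1, X2, X5→X4 and equate their X4 entries.
Row 1 is now all distinguished symbols — the join is lossless.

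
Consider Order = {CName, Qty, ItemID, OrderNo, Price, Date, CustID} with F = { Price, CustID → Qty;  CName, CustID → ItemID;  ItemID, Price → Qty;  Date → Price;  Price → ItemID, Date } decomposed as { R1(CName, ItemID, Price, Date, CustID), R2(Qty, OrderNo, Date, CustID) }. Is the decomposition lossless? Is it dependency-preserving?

Lossless test: (Date, CustID)⁺ = {Qty, ItemID, Price, Date, CustID}, which is a superkey of neither fragment — lossy.
Dependency preservation: Price, CustID → Qty; ItemID, Price → Qty are not contained in any single fragment, but the restricted closure of each left-hand side across the fragments still reaches the right-hand side; the remaining FDs each lie inside some fragment. All dependencies are preserved.

lossy but dependency-preserving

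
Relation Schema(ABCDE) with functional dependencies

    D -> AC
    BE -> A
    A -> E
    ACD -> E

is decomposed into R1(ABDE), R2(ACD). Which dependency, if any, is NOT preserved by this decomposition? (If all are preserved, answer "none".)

D → AC lies within R2.
BE → A lies within R1.
A → E lies within R1.
ACD → E: restricted closure across fragments reaches E.
Every dependency is enforceable on the fragments, so the decomposition is dependency-preserving.

none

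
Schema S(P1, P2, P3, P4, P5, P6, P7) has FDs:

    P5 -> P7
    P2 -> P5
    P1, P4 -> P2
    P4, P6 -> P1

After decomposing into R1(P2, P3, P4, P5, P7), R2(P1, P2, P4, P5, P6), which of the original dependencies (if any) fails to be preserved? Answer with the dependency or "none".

none

P5 → P7 lies within R1.
P2 → P5 lies within R1.
P1, P4 → P2 lies within R2.
P4, P6 → P1 lies within R2.
Every dependency is enforceable on the fragments, so the decomposition is dependency-preserving.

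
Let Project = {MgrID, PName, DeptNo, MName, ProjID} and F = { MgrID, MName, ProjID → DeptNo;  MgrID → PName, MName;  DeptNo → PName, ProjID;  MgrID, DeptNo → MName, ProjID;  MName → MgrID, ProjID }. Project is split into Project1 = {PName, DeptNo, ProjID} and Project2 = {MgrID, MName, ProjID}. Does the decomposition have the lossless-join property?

Common attributes: Project1 ∩ Project2 = {ProjID}.
No dependency enlarges {ProjID}, so (ProjID)⁺ = {ProjID}.
The closure contains neither all of Project1 = {PName, DeptNo, ProjID} nor all of Project2 = {MgrID, MName, ProjID}, so the common attributes are not a superkey of either fragment. The join is lossy.

No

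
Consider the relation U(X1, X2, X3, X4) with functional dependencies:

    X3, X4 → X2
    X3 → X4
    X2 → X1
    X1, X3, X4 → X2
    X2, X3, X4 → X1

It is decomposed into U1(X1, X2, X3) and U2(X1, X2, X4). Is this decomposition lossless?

Common attributes: U1 ∩ U2 = {X1, X2}.
No dependency enlarges {X1, X2}, so (X1, X2)⁺ = {X1, X2}.
The closure contains neither all of U1 = {X1, X2, X3} nor all of U2 = {X1, X2, X4}, so the common attributes are not a superkey of either fragment. The join is lossy.

No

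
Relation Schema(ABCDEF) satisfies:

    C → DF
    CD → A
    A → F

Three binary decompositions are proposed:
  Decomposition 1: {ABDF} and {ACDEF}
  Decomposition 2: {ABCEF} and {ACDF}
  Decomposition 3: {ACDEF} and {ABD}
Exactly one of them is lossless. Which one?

Decomposition 1: common = {ADF}, closure = {ADF} → lossy.
Decomposition 2: common = {ACF}, closure = {ACDF} → lossless.
Decomposition 3: common = {AD}, closure = {ADF} → lossy.

Decomposition 2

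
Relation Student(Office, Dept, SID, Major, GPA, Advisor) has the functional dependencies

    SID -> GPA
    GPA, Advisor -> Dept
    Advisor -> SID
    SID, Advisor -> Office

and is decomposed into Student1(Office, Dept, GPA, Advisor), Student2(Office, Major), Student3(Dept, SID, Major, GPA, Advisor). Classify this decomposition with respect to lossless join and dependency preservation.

lossless and dependency-preserving

Lossless test (chase): Rows 1 and 3 agree on Advisor; apply Advisor→SID and equate their SID entries. Rows 1 and 3 agree on SID, Advisor; apply SID, Advisor→Office and equate their Office entries. Row 3 is now all distinguished symbols — the join is lossless.
Dependency preservation: SID, Advisor → Office is not contained in any single fragment, but the restricted closure of its left-hand side across the fragments still reaches the right-hand side; the remaining FDs each lie inside some fragment. All dependencies are preserved.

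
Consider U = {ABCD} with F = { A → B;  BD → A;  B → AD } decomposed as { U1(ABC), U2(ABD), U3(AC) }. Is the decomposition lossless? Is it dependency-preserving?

Lossless test (chase): Rows 1 and 3 agree on A; apply A→B and equate their B entries. Rows 1 and 2 agree on B; apply B→AD and equate their AD entries. Rows 1 and 3 agree on B; apply B→AD and equate their AD entries. Row 1 is now all distinguished symbols — the join is lossless.
Dependency preservation: every FD's attributes lie within a single fragment, so each can be enforced locally — preserved.

lossless and dependency-preserving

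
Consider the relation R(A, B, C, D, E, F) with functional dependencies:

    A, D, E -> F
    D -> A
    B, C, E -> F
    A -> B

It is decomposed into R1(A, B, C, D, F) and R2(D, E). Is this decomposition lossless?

No

Common attributes: R1 ∩ R2 = {D}.
Closure of {D}: D → A applies, adding A; A → B applies, adding B. So (D)⁺ = {A, B, D}.
The closure contains neither all of R1 = {A, B, C, D, F} nor all of R2 = {D, E}, so the common attributes are not a superkey of either fragment. The join is lossy.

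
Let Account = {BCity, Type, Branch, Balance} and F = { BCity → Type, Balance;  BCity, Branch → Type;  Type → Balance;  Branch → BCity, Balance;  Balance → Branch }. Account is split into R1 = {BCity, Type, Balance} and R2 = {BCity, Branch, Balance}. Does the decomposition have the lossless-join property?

Common attributes: R1 ∩ R2 = {BCity, Balance}.
Closure of {BCity, Balance}: BCity → Type, Balance applies, adding Type; Balance → Branch applies, adding Branch. So (BCity, Balance)⁺ = {BCity, Type, Branch, Balance}.
This closure contains every attribute of R1, so R1 ∩ R2 → R1. The join is lossless.

Yes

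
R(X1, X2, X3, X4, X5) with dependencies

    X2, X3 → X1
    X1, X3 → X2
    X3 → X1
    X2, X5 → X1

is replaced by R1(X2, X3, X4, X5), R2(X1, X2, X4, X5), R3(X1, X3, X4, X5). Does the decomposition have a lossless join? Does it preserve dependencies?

Lossless test (chase): Rows 1 and 3 agree on X3; apply X3→X1 and equate their X1 entries. Rows 1 and 3 agree on X1, X3; apply X1, X3→X2 and equate their X2 entries. Row 1 is now all distinguished symbols — the join is lossless.
Dependency preservation: X2, X3 → X1; X1, X3 → X2 are not contained in any single fragment, but the restricted closure of each left-hand side across the fragments still reaches the right-hand side; the remaining FDs each lie inside some fragment. All dependencies are preserved.

lossless and dependency-preserving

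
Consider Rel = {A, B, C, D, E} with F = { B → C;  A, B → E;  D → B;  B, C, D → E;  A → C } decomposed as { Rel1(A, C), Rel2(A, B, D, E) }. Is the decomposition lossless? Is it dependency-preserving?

Lossless test: (A)⁺ = {A, C}, which contains all of one fragment — lossless.
Dependency preservation: the restricted closure of {B} across the fragments never reaches {C}, so B → C cannot be enforced without a join — not preserved.

lossless but not dependency-preserving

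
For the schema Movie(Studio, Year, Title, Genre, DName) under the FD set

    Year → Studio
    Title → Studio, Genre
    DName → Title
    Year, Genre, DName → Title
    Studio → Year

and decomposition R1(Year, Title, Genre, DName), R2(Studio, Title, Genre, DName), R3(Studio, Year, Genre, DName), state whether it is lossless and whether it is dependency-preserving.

lossless and dependency-preserving

Lossless test (chase): Rows 1 and 3 agree on Year; apply Year→Studio and equate their Studio entries. Rows 1 and 3 agree on DName; apply DName→Title and equate their Title entries. Rows 1 and 2 agree on Studio; apply Studio→Year and equate their Year entries. Row 1 is now all distinguished symbols — the join is lossless.
Dependency preservation: every FD's attributes lie within a single fragment, so each can be enforced locally — preserved.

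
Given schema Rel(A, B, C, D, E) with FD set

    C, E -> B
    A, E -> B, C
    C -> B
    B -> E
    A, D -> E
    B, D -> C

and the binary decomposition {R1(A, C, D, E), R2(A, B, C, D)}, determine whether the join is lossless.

Common attributes: R1 ∩ R2 = {A, C, D}.
Closure of {A, C, D}: C → B applies, adding B; B → E applies, adding E. So (A, C, D)⁺ = {A, B, C, D, E}.
This closure contains every attribute of R1, so R1 ∩ R2 → R1. The join is lossless.

Yes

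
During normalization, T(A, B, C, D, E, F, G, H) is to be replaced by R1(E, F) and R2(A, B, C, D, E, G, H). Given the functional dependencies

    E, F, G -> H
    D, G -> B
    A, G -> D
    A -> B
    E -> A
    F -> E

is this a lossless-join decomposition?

No

Common attributes: R1 ∩ R2 = {E}.
Closure of {E}: E → A applies, adding A; A → B applies, adding B. So (E)⁺ = {A, B, E}.
The closure contains neither all of R1 = {E, F} nor all of R2 = {A, B, C, D, E, G, H}, so the common attributes are not a superkey of either fragment. The join is lossy.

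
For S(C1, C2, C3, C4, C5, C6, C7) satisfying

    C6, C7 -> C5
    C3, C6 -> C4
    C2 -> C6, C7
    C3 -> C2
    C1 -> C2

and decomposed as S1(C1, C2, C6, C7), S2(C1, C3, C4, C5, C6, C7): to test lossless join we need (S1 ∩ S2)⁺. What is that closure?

C1, C2, C5, C6, C7

S1 ∩ S2 = {C1, C6, C7}.
C6, C7 → C5 applies, adding C5
C1 → C2 applies, adding C2
Closure: {C1, C2, C5, C6, C7}.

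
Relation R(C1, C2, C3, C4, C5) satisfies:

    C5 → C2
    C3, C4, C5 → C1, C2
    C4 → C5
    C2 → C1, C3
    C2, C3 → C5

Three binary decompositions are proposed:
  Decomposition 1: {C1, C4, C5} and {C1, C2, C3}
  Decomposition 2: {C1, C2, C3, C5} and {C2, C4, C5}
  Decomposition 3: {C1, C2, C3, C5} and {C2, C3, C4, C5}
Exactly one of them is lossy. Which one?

Decomposition 1: common = {C1}, closure = {C1} → lossy.
Decomposition 2: common = {C2, C5}, closure = {C1, C2, C3, C5} → lossless.
Decomposition 3: common = {C2, C3, C5}, closure = {C1, C2, C3, C5} → lossless.

Decomposition 1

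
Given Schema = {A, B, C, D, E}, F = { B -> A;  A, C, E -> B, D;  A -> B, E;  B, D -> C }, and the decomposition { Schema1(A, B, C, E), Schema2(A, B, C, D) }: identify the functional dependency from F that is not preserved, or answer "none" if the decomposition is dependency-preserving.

B → A lies within Schema1.
A, C, E → B, D: restricted closure across fragments reaches B, D.
A → B, E lies within Schema1.
B, D → C lies within Schema2.
Every dependency is enforceable on the fragments, so the decomposition is dependency-preserving.

none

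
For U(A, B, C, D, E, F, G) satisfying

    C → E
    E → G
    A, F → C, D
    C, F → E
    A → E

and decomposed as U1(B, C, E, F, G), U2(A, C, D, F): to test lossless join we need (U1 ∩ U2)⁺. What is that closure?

U1 ∩ U2 = {C, F}.
C → E applies, adding E
E → G applies, adding G
Closure: {C, E, F, G}.

C, E, F, G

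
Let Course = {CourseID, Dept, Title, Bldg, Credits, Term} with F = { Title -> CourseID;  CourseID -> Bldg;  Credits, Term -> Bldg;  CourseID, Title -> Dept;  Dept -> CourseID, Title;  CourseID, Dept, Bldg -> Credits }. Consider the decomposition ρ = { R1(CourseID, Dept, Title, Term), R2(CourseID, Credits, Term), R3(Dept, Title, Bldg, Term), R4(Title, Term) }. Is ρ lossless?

Chase test. Columns are CourseID, Dept, Title, Bldg, Credits, Term; row i has aⱼ where attribute j ∈ Ri, else bᵢⱼ.
Initial tableau (one row per fragment):
  row 1: a1 a2 a3 b14 b15 a6
  row 2: a1 b22 b23 b24 a5 a6
  row 3: b31 a2 a3 a4 b35 a6
  row 4: b41 b42 a3 b44 b45 a6
Rows 1 and 3 agree on Title; apply Title→CourseID and equate their CourseID entries.
Rows 1 and 4 agree on Title; apply Title→CourseID and equate their CourseID entries.
Rows 1 and 2 agree on CourseID; apply CourseID→Bldg and equate their Bldg entries.
Rows 1 and 3 agree on CourseID; apply CourseID→Bldg and equate their Bldg entries.
Rows 1 and 4 agree on CourseID; apply CourseID→Bldg and equate their Bldg entries.
Rows 1 and 4 agree on CourseID, Title; apply CourseID, Title→Dept and equate their Dept entries.
Rows 1 and 3 agree on CourseID, Dept, Bldg; apply CourseID, Dept, Bldg→Credits and equate their Credits entries.
Rows 1 and 4 agree on CourseID, Dept, Bldg; apply CourseID, Dept, Bldg→Credits and equate their Credits entries.
No row becomes fully distinguished — the join is lossy.

No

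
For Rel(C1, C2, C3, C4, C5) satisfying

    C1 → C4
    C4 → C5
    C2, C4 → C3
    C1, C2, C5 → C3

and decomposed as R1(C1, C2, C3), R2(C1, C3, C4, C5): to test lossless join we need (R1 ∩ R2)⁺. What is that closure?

C1, C3, C4, C5

R1 ∩ R2 = {C1, C3}.
C1 → C4 applies, adding C4
C4 → C5 applies, adding C5
Closure: {C1, C3, C4, C5}.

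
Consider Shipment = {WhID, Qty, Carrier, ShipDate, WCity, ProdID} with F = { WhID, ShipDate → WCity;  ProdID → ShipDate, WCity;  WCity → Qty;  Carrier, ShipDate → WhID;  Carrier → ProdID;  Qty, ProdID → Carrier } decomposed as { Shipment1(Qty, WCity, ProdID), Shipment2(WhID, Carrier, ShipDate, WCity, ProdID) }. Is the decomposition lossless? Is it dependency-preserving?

Lossless test: (WCity, ProdID)⁺ = {WhID, Qty, Carrier, ShipDate, WCity, ProdID}, which contains all of one fragment — lossless.
Dependency preservation: Qty, ProdID → Carrier is not contained in any single fragment, but the restricted closure of its left-hand side across the fragments still reaches the right-hand side; the remaining FDs each lie inside some fragment. All dependencies are preserved.

lossless and dependency-preserving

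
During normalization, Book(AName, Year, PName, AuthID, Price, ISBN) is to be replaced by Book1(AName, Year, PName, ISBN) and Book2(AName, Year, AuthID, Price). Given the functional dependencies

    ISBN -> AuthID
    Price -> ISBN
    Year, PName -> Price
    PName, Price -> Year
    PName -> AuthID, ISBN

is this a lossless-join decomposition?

Common attributes: Book1 ∩ Book2 = {AName, Year}.
No dependency enlarges {AName, Year}, so (AName, Year)⁺ = {AName, Year}.
The closure contains neither all of Book1 = {AName, Year, PName, ISBN} nor all of Book2 = {AName, Year, AuthID, Price}, so the common attributes are not a superkey of either fragment. The join is lossy.

No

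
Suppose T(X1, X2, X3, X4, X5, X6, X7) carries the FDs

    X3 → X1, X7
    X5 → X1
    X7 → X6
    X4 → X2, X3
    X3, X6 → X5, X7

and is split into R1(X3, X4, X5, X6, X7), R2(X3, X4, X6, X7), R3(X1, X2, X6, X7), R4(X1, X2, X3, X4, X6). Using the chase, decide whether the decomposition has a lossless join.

Chase test. Columns are X1, X2, X3, X4, X5, X6, X7; row i has aⱼ where attribute j ∈ Ri, else bᵢⱼ.
Initial tableau (one row per fragment):
  row 1: b11 b12 a3 a4 a5 a6 a7
  row 2: b21 b22 a3 a4 b25 a6 a7
  row 3: a1 a2 b33 b34 b35 a6 a7
  row 4: a1 a2 a3 a4 b45 a6 b47
Rows 1 and 2 agree on X3; apply X3→X1, X7 and equate their X1, X7 entries.
Rows 1 and 4 agree on X3; apply X3→X1, X7 and equate their X1, X7 entries.
Rows 1 and 2 agree on X4; apply X4→X2, X3 and equate their X2, X3 entries.
Rows 1 and 4 agree on X4; apply X4→X2, X3 and equate their X2, X3 entries.
Rows 1 and 2 agree on X3, X6; apply X3, X6→X5, X7 and equate their X5, X7 entries.
Rows 1 and 4 agree on X3, X6; apply X3, X6→X5, X7 and equate their X5, X7 entries.
Row 1 is now all distinguished symbols — the join is lossless.

Yes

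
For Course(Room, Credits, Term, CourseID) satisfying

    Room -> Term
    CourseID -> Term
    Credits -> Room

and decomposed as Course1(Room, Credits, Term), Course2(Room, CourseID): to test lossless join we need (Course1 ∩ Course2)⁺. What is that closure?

Room, Term

Course1 ∩ Course2 = {Room}.
Room → Term applies, adding Term
Closure: {Room, Term}.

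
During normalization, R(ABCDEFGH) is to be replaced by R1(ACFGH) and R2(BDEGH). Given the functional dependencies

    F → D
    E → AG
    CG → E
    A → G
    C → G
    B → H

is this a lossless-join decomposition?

No

Common attributes: R1 ∩ R2 = {GH}.
No dependency enlarges {GH}, so (GH)⁺ = {GH}.
The closure contains neither all of R1 = {ACFGH} nor all of R2 = {BDEGH}, so the common attributes are not a superkey of either fragment. The join is lossy.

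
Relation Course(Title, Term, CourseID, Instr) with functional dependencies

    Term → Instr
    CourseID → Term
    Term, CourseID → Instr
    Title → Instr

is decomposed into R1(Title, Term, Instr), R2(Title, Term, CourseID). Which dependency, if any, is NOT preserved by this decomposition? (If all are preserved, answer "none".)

Term → Instr lies within R1.
CourseID → Term lies within R2.
Term, CourseID → Instr: restricted closure across fragments reaches Instr.
Title → Instr lies within R1.
Every dependency is enforceable on the fragments, so the decomposition is dependency-preserving.

none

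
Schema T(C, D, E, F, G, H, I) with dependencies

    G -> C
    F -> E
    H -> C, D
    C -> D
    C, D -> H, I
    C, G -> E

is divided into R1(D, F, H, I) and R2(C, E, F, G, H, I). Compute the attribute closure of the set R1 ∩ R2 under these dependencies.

R1 ∩ R2 = {F, H, I}.
F → E applies, adding E
H → C, D applies, adding C, D
Closure: {C, D, E, F, H, I}.

C, D, E, F, H, I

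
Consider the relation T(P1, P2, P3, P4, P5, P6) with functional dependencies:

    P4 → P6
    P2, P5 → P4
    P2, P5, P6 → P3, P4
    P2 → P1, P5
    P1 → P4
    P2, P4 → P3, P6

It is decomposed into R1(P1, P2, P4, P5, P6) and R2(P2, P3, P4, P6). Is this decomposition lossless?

Yes

Common attributes: R1 ∩ R2 = {P2, P4, P6}.
Closure of {P2, P4, P6}: P2 → P1, P5 applies, adding P1, P5; P2, P4 → P3, P6 applies, adding P3. So (P2, P4, P6)⁺ = {P1, P2, P3, P4, P5, P6}.
This closure contains every attribute of R1, so R1 ∩ R2 → R1. The join is lossless.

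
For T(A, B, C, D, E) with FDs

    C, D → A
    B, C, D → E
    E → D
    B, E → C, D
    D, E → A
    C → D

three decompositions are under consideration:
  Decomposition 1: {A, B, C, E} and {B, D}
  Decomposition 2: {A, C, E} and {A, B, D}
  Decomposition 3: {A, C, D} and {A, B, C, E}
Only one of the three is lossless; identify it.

Decomposition 1: common = {B}, closure = {B} → lossy.
Decomposition 2: common = {A}, closure = {A} → lossy.
Decomposition 3: common = {A, C}, closure = {A, C, D} → lossless.

Decomposition 3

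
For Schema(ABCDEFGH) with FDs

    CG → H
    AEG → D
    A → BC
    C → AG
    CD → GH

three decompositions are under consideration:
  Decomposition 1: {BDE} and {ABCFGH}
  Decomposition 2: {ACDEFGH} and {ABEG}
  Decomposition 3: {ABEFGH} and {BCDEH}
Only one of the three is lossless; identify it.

Decomposition 1: common = {B}, closure = {B} → lossy.
Decomposition 2: common = {AEG}, closure = {ABCDEGH} → lossless.
Decomposition 3: common = {BEH}, closure = {BEH} → lossy.

Decomposition 2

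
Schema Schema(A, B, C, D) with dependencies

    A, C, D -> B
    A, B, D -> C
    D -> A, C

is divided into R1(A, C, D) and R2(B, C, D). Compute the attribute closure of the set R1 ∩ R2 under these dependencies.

A, B, C, D

R1 ∩ R2 = {C, D}.
D → A, C applies, adding A
A, C, D → B applies, adding B
Closure: {A, B, C, D}.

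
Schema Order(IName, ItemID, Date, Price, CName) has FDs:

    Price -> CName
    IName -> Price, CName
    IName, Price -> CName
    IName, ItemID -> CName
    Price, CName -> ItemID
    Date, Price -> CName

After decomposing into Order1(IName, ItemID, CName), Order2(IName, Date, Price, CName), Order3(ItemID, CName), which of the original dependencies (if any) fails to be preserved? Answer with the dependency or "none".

Check Price, CName → ItemID: no single fragment contains all of {ItemID, Price, CName}, and the restricted closure of {Price, CName} across the fragments never reaches {ItemID}.
Price → CName is preserved.
IName → Price, CName is preserved.
IName, Price → CName is preserved.
IName, ItemID → CName is preserved.
Date, Price → CName is preserved.

Price, CName -> ItemID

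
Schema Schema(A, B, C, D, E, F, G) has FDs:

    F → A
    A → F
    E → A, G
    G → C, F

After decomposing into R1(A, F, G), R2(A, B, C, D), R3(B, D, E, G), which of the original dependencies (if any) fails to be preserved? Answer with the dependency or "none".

Check G → C, F: no single fragment contains all of {C, F, G}, and the restricted closure of {G} across the fragments never reaches {C, F}.
F → A is preserved.
A → F is preserved.
E → A, G is preserved.

G → C, F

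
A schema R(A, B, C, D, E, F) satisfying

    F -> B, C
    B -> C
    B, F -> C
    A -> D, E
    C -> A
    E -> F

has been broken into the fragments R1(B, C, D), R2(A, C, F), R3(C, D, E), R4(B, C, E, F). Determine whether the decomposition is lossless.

Chase test. Columns are A, B, C, D, E, F; row i has aⱼ where attribute j ∈ Ri, else bᵢⱼ.
Initial tableau (one row per fragment):
  row 1: b11 a2 a3 a4 b15 b16
  row 2: a1 b22 a3 b24 b25 a6
  row 3: b31 b32 a3 a4 a5 b36
  row 4: b41 a2 a3 b44 a5 a6
Rows 2 and 4 agree on F; apply F→B, C and equate their B, C entries.
Rows 1 and 2 agree on C; apply C→A and equate their A entries.
Rows 1 and 3 agree on C; apply C→A and equate their A entries.
Rows 1 and 4 agree on C; apply C→A and equate their A entries.
Rows 3 and 4 agree on E; apply E→F and equate their F entries.
Rows 2 and 3 agree on F; apply F→B, C and equate their B, C entries.
Rows 1 and 2 agree on A; apply A→D, E and equate their D, E entries.
Rows 1 and 3 agree on A; apply A→D, E and equate their D, E entries.
Rows 1 and 4 agree on A; apply A→D, E and equate their D, E entries.
Rows 1 and 2 agree on E; apply E→F and equate their F entries.
Row 1 is now all distinguished symbols — the join is lossless.

Yes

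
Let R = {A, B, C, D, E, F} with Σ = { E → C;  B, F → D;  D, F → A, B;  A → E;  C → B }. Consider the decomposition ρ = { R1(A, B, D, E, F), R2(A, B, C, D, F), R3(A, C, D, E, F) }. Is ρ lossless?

Yes

Chase test. Columns are A, B, C, D, E, F; row i has aⱼ where attribute j ∈ Ri, else bᵢⱼ.
Initial tableau (one row per fragment):
  row 1: a1 a2 b13 a4 a5 a6
  row 2: a1 a2 a3 a4 b25 a6
  row 3: a1 b32 a3 a4 a5 a6
Rows 1 and 3 agree on E; apply E→C and equate their C entries.
Rows 1 and 3 agree on D, F; apply D, F→A, B and equate their A, B entries.
Rows 1 and 2 agree on A; apply A→E and equate their E entries.
Row 1 is now all distinguished symbols — the join is lossless.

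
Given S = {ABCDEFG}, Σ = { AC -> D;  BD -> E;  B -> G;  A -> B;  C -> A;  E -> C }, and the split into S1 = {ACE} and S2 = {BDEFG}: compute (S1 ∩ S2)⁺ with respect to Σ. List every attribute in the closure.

ABCDEG

S1 ∩ S2 = {E}.
E → C applies, adding C
C → A applies, adding A
AC → D applies, adding D
A → B applies, adding B
B → G applies, adding G
Closure: {ABCDEG}.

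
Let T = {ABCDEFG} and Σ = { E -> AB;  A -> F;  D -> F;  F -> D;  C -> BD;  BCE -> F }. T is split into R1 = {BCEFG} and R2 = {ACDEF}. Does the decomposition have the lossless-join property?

Yes

Common attributes: R1 ∩ R2 = {CEF}.
Closure of {CEF}: E → AB applies, adding AB; F → D applies, adding D. So (CEF)⁺ = {ABCDEF}.
This closure contains every attribute of R2, so R1 ∩ R2 → R2. The join is lossless.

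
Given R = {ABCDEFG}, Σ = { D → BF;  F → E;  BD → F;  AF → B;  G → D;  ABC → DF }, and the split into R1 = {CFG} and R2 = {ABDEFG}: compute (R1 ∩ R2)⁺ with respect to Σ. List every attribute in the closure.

BDEFG

R1 ∩ R2 = {FG}.
F → E applies, adding E
G → D applies, adding D
D → BF applies, adding B
Closure: {BDEFG}.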